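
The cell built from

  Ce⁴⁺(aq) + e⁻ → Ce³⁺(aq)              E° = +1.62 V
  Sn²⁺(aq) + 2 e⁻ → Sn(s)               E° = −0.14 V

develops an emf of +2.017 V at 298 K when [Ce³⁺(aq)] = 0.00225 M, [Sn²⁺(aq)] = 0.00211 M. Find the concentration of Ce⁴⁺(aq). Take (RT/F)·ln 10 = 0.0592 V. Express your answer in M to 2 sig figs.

Ce⁴⁺/Ce³⁺ is the cathode (higher E°); E°cell = +1.62 − (−0.14) = +1.76 V with n = 2.
Since E = E° − (0.0592/n)·log Q, log Q = n(E° − E)/0.0592 = −8.682.
Balancing electrons gives 2 Ce⁴⁺(aq) + Sn(s) → 2 Ce³⁺(aq) + Sn²⁺(aq); thus Q = ([Ce³⁺(aq)]^2·[Sn²⁺(aq)]) / [Ce⁴⁺(aq)]^2.
Solving for the unknown gives log [Ce⁴⁺(aq)] = 0.355, so [Ce⁴⁺(aq)] ≈ 2.3 M.

2.3 M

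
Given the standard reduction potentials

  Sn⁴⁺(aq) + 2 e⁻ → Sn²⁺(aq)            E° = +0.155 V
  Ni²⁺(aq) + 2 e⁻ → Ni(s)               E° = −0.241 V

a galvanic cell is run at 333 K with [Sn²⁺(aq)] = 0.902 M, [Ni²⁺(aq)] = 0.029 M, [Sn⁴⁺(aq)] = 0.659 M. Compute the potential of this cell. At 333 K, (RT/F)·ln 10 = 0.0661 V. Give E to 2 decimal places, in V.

+0.44 V

Since E°(Sn⁴⁺/Sn²⁺) > E°(Ni²⁺/Ni), Sn⁴⁺/Sn²⁺ serves as the cathode.
E°cell = E°cat − E°an = +0.155 − (−0.241) = +0.396 V; n = 2.
For the overall reaction Sn⁴⁺(aq) + Ni(s) → Sn²⁺(aq) + Ni²⁺(aq), Q = ([Sn²⁺(aq)]·[Ni²⁺(aq)]) / [Sn⁴⁺(aq)] = 0.0397, giving log Q = −1.401.
By the Nernst equation, E = +0.396 − (0.0661/2)·(−1.401) = +0.44 V.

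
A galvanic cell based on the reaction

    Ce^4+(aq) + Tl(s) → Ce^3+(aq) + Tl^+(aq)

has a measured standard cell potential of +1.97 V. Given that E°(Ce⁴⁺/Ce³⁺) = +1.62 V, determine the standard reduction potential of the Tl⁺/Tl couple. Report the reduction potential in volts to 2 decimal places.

In the reaction as written the Ce⁴⁺/Ce³⁺ couple is reduced (cathode) and Tl⁺/Tl is oxidized (anode), so E°cell = E°(Ce⁴⁺/Ce³⁺) − E°(Tl⁺/Tl).
E°(Tl⁺/Tl) = E°(cathode) − E°cell = +1.62 − (+1.97) = −0.35 V.

−0.35 V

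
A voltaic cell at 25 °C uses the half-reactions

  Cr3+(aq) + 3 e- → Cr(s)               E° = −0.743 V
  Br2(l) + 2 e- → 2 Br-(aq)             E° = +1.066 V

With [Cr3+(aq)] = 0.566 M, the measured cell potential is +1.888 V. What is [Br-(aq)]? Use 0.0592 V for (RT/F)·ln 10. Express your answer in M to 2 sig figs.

0.056 M

The Br₂/Br⁻ couple has the larger reduction potential, so it is the cathode: E°cell = +1.066 − (−0.743) = +1.809 V and n = 6.
Since E = E° − (0.0592/n)·log Q, log Q = n(E° − E)/0.0592 = −8.007.
Balancing electrons gives 3 Br2(l) + 2 Cr(s) → 6 Br-(aq) + 2 Cr3+(aq); thus Q = [Br-(aq)]^6·[Cr3+(aq)]^2.
Substituting the known concentrations and solving, log [Br-(aq)] = −1.252 and [Br-(aq)] = 0.056 M.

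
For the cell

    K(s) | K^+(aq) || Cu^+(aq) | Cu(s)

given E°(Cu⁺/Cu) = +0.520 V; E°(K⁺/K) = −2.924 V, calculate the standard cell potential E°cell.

+3.444 V

By convention the left-hand electrode in cell notation is the anode (oxidation) and the right-hand electrode is the cathode (reduction).
E°cell = E°(right) − E°(left) = +0.520 − (−2.924) = +3.444 V.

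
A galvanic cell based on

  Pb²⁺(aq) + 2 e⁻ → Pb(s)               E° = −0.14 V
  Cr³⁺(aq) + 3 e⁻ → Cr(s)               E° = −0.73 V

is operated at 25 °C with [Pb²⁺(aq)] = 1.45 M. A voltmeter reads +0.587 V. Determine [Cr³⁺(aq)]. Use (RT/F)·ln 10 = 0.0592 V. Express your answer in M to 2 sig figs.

The Pb²⁺/Pb couple has the larger reduction potential, so it is the cathode: E°cell = −0.14 − (−0.73) = +0.59 V and n = 6.
From the Nernst equation, log Q = n(E° − E)/0.0592 = 6·(+0.59 − (+0.587))/0.0592 = 0.304.
For 3 Pb²⁺(aq) + 2 Cr(s) → 3 Pb(s) + 2 Cr³⁺(aq), the reaction quotient is Q = [Cr³⁺(aq)]^2 / [Pb²⁺(aq)]^3.
Substituting the known concentrations and solving, log [Cr³⁺(aq)] = 0.394 and [Cr³⁺(aq)] = 2.5 M.

2.5 M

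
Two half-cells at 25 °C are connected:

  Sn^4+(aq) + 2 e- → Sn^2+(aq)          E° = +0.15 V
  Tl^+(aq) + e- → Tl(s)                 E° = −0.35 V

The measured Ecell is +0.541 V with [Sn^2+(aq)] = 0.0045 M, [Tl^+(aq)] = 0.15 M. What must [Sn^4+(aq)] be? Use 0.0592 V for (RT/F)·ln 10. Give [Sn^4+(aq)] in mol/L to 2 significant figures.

0.0025 M

The Sn⁴⁺/Sn²⁺ couple has the larger reduction potential, so it is the cathode: E°cell = +0.15 − (−0.35) = +0.50 V and n = 2.
Rearranging E = E° − (0.0592/n)·log Q gives log Q = 2(+0.50 − (+0.541))/0.0592 = −1.385.
Balancing electrons gives Sn^4+(aq) + 2 Tl(s) → Sn^2+(aq) + 2 Tl^+(aq); thus Q = ([Sn^2+(aq)]·[Tl^+(aq)]^2) / [Sn^4+(aq)].
Isolating [Sn^4+(aq)] in Q = 10^{−1.385} yields log [Sn^4+(aq)] = −2.610, i.e. 0.0025 M.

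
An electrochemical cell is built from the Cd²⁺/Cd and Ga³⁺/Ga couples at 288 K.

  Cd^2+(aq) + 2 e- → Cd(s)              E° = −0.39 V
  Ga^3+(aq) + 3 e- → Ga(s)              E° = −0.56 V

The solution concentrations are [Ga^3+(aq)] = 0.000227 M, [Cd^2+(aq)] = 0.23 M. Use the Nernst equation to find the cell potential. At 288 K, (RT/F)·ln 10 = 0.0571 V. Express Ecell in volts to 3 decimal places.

Cd²⁺/Cd is reduced (cathode, E° = −0.39 V) and Ga³⁺/Ga is oxidized (anode).
The standard potential is −0.39 − (−0.56) = +0.17 V and the balanced reaction transfers n = 6 electrons.
The balanced reaction is 3 Cd^2+(aq) + 2 Ga(s) → 3 Cd(s) + 2 Ga^3+(aq), so Q = [Ga^3+(aq)]^2 / [Cd^2+(aq)]^3 = 4.24×10^−6 and log Q = −5.373.
By the Nernst equation, E = +0.17 − (0.0571/6)·(−5.373) = +0.221 V.

+0.221 V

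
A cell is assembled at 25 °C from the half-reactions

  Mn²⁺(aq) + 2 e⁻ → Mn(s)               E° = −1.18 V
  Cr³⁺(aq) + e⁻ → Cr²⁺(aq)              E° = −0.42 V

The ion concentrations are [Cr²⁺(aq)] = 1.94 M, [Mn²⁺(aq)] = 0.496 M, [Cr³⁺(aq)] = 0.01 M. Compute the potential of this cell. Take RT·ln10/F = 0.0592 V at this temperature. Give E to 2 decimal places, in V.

+0.63 V

The Cr³⁺/Cr²⁺ couple has the more positive E°, so it is the cathode; Mn²⁺/Mn is the anode.
The standard potential is −0.42 − (−1.18) = +0.76 V and the balanced reaction transfers n = 2 electrons.
For the overall reaction 2 Cr³⁺(aq) + Mn(s) → 2 Cr²⁺(aq) + Mn²⁺(aq), Q = ([Cr²⁺(aq)]^2·[Mn²⁺(aq)]) / [Cr³⁺(aq)]^2 = 1.87×10^4, giving log Q = 4.271.
E = E° − (0.0592/n)·log Q = +0.76 − (0.0592/2)(4.271) = +0.63 V.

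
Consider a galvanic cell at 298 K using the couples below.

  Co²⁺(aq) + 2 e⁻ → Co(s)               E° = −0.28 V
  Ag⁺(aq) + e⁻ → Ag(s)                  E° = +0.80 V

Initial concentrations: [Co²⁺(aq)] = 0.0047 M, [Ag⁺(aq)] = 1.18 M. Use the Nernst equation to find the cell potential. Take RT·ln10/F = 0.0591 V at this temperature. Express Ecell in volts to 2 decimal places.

The Ag⁺/Ag couple has the more positive E°, so it is the cathode; Co²⁺/Co is the anode.
E°cell = +0.80 − (−0.28) = +1.08 V, with n = 2 electrons transferred.
Balancing gives 2 Ag⁺(aq) + Co(s) → 2 Ag(s) + Co²⁺(aq); hence Q = [Co²⁺(aq)] / [Ag⁺(aq)]^2 = 0.00338 (log Q = −2.472).
E = E° − (0.0591/n)·log Q = +1.08 − (0.0591/2)(−2.472) = +1.15 V.

+1.15 V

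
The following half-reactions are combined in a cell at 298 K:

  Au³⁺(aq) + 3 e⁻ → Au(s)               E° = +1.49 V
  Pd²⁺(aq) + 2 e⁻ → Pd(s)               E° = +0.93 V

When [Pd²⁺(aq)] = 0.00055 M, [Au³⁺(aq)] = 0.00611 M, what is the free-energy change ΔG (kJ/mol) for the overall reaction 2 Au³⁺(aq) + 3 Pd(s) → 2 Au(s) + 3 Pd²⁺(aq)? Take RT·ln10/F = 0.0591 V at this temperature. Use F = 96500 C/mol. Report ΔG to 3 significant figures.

The standard cell potential is +1.49 − (+0.93) = +0.56 V, with n = 6 electrons in the balanced equation.
Q = [Pd²⁺(aq)]^3 / [Au³⁺(aq)]^2 = 4.46×10^−6, so log Q = −5.351 and E = +0.56 − (0.0591/6)(−5.351) = +0.6127 V.
Finally ΔG = −nFE = −(6)(96500 C/mol)(+0.6127 V) = −355 kJ/mol.

−355 kJ/mol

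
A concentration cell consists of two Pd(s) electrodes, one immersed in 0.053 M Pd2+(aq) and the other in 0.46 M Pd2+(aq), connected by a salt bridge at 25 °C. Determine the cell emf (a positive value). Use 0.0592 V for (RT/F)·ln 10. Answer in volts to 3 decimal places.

0.028 V

For a concentration cell E°cell = 0, since both electrodes use the same couple.
The compartment with the higher Pd2+(aq) concentration (0.46 M) acts as the cathode; ions are reduced there and produced at the dilute (0.053 M) anode.
With n = 2, Ecell = −(0.0592/2)·log([dilute]/[conc]) = −(0.0592/2)·log(0.053/0.46) = +0.028 V.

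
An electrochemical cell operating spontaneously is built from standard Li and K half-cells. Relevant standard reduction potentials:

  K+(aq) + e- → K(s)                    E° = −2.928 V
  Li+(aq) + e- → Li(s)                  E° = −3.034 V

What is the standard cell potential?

+0.106 V

Of the two couples in this cell, the one with the more positive reduction potential is reduced at the cathode: here that is K⁺/K (−2.928 V); Li⁺/Li (−3.034 V) is the anode.
E°cell = E°(cathode) − E°(anode) = −2.928 − (−3.034) = +0.106 V.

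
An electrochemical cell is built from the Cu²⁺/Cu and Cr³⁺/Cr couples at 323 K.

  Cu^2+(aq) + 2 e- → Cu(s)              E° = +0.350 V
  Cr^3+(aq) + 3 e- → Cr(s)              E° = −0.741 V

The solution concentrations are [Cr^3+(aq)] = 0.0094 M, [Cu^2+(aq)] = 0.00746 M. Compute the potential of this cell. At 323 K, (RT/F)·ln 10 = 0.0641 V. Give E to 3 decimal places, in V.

The Cu²⁺/Cu couple has the more positive E°, so it is the cathode; Cr³⁺/Cr is the anode.
E°cell = E°cat − E°an = +0.350 − (−0.741) = +1.091 V; n = 6.
For the overall reaction 3 Cu^2+(aq) + 2 Cr(s) → 3 Cu(s) + 2 Cr^3+(aq), Q = [Cr^3+(aq)]^2 / [Cu^2+(aq)]^3 = 213, giving log Q = 2.328.
Applying E = E° − (RT ln10/nF)·log Q gives +1.091 − (0.0641/6)(2.328) = +1.066 V.

+1.066 V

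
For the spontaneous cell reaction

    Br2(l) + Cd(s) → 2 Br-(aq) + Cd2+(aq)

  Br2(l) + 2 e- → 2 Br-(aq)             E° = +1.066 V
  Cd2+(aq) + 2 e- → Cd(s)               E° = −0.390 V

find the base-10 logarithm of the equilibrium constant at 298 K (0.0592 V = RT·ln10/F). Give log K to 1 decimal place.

log K = 49.2

The Br₂/Br⁻ couple is reduced (cathode); E°cell = +1.066 − (−0.390) = +1.456 V with n = 2.
At equilibrium E = 0, so log K = nE°cell / 0.0592 = (2)(+1.456) / 0.0592 = 49.2.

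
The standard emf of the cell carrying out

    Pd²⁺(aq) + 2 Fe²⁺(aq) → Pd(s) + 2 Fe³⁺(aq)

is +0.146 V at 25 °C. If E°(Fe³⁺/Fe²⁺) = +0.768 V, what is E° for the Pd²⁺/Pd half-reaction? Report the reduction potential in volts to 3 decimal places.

+0.914 V

In the reaction as written the Pd²⁺/Pd couple is reduced (cathode) and Fe³⁺/Fe²⁺ is oxidized (anode), so E°cell = E°(Pd²⁺/Pd) − E°(Fe³⁺/Fe²⁺).
E°(Pd²⁺/Pd) = E°cell + E°(anode) = +0.146 + (+0.768) = +0.914 V.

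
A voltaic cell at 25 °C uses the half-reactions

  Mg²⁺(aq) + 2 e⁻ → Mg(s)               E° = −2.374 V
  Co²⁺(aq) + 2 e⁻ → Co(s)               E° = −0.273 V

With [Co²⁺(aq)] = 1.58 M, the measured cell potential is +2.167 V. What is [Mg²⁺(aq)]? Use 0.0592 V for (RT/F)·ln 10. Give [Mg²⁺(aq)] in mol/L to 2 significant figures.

0.0093 M

With Co²⁺/Co at the cathode and Mg²⁺/Mg at the anode, E°cell = −0.273 − (−2.374) = +2.101 V (n = 2).
Rearranging E = E° − (0.0592/n)·log Q gives log Q = 2(+2.101 − (+2.167))/0.0592 = −2.230.
Balancing electrons gives Co²⁺(aq) + Mg(s) → Co(s) + Mg²⁺(aq); thus Q = [Mg²⁺(aq)] / [Co²⁺(aq)].
Substituting the known concentrations and solving, log [Mg²⁺(aq)] = −2.031 and [Mg²⁺(aq)] = 0.0093 M.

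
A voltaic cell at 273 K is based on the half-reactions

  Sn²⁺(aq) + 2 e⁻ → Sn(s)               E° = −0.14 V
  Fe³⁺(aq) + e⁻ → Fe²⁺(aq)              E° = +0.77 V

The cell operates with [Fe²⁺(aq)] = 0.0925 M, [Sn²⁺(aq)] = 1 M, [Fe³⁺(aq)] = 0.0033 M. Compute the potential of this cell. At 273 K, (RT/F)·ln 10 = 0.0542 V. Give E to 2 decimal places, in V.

+0.83 V

The Fe³⁺/Fe²⁺ couple has the more positive E°, so it is the cathode; Sn²⁺/Sn is the anode.
E°cell = E°cat − E°an = +0.77 − (−0.14) = +0.91 V; n = 2.
Balancing gives 2 Fe³⁺(aq) + Sn(s) → 2 Fe²⁺(aq) + Sn²⁺(aq); hence Q = ([Fe²⁺(aq)]^2·[Sn²⁺(aq)]) / [Fe³⁺(aq)]^2 = 786 (log Q = 2.895).
By the Nernst equation, E = +0.91 − (0.0542/2)·(2.895) = +0.83 V.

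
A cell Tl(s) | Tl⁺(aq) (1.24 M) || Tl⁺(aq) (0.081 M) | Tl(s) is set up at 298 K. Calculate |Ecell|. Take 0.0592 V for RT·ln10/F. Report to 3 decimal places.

0.070 V

For a concentration cell E°cell = 0, since both electrodes use the same couple.
The compartment with the higher Tl⁺(aq) concentration (1.24 M) acts as the cathode; ions are reduced there and produced at the dilute (0.081 M) anode.
With n = 1, Ecell = −(0.0592/1)·log([dilute]/[conc]) = −(0.0592/1)·log(0.081/1.24) = +0.070 V.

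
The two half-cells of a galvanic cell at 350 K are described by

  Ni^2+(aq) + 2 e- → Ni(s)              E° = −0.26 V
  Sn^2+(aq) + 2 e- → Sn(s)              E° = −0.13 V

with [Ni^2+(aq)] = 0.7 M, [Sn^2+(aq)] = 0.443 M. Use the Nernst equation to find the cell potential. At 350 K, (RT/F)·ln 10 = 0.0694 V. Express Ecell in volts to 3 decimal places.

The Sn²⁺/Sn couple has the more positive E°, so it is the cathode; Ni²⁺/Ni is the anode.
The standard potential is −0.13 − (−0.26) = +0.13 V and the balanced reaction transfers n = 2 electrons.
Balancing gives Sn^2+(aq) + Ni(s) → Sn(s) + Ni^2+(aq); hence Q = [Ni^2+(aq)] / [Sn^2+(aq)] = 1.58 (log Q = 0.199).
By the Nernst equation, E = +0.13 − (0.0694/2)·(0.199) = +0.123 V.

+0.123 V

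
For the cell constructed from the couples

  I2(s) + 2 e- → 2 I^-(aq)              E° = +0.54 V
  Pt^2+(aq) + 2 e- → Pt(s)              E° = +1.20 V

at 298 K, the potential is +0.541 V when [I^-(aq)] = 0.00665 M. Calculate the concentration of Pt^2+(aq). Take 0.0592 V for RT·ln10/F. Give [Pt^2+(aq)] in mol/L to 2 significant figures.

Pt²⁺/Pt is the cathode (higher E°); E°cell = +1.20 − (+0.54) = +0.66 V with n = 2.
From the Nernst equation, log Q = n(E° − E)/0.0592 = 2·(+0.66 − (+0.541))/0.0592 = 4.020.
The balanced reaction is Pt^2+(aq) + 2 I^-(aq) → Pt(s) + I2(s), so Q = 1 / ([Pt^2+(aq)]·[I^-(aq)]^2).
Solving for the unknown gives log [Pt^2+(aq)] = 0.334, so [Pt^2+(aq)] ≈ 2.2 M.

2.2 M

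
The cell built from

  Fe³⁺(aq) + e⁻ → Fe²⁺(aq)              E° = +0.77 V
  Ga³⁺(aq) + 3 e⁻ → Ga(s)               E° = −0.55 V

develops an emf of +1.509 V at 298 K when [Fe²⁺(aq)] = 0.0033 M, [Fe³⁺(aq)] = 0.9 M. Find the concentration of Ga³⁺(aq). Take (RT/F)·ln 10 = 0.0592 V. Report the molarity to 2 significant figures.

0.0054 M

The Fe³⁺/Fe²⁺ couple has the larger reduction potential, so it is the cathode: E°cell = +0.77 − (−0.55) = +1.32 V and n = 3.
Rearranging E = E° − (0.0592/n)·log Q gives log Q = 3(+1.32 − (+1.509))/0.0592 = −9.578.
Balancing electrons gives 3 Fe³⁺(aq) + Ga(s) → 3 Fe²⁺(aq) + Ga³⁺(aq); thus Q = ([Fe²⁺(aq)]^3·[Ga³⁺(aq)]) / [Fe³⁺(aq)]^3.
Substituting the known concentrations and solving, log [Ga³⁺(aq)] = −2.271 and [Ga³⁺(aq)] = 0.0054 M.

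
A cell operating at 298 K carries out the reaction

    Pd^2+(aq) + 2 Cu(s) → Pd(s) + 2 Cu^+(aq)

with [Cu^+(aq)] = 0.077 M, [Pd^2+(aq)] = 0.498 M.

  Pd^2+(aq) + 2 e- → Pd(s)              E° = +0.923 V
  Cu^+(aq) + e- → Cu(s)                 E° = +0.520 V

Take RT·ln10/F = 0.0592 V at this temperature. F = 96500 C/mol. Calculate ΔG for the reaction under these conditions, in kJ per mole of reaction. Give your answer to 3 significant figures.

−88.8 kJ/mol

With Pd²⁺/Pd reduced at the cathode, E°cell = +0.923 − (+0.520) = +0.403 V and n = 2.
Q = [Cu^+(aq)]^2 / [Pd^2+(aq)] = 0.0119, so log Q = −1.924 and E = +0.403 − (0.0592/2)(−1.924) = +0.4600 V.
Finally ΔG = −nFE = −(2)(96500 C/mol)(+0.4600 V) = −88.8 kJ/mol.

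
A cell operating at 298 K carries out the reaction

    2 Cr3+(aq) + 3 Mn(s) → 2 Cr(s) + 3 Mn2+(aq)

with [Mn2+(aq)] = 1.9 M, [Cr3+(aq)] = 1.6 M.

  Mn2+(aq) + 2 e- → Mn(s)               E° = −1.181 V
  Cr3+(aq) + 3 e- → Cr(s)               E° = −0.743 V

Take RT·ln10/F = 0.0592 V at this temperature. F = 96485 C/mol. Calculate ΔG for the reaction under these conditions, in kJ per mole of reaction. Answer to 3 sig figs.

With Cr³⁺/Cr reduced at the cathode, E°cell = −0.743 − (−1.181) = +0.438 V and n = 6.
The reaction quotient is [Mn2+(aq)]^3 / [Cr3+(aq)]^2 = 2.68; by Nernst, E = +0.438 − (0.0592/6)(0.428) = +0.4338 V.
Finally ΔG = −nFE = −(6)(96485 C/mol)(+0.4338 V) = −251 kJ/mol.

−251 kJ/mol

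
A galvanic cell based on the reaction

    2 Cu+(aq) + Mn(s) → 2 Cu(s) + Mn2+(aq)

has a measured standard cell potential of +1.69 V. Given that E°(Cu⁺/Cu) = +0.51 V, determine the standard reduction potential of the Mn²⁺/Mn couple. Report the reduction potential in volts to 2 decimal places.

−1.18 V

In the reaction as written the Cu⁺/Cu couple is reduced (cathode) and Mn²⁺/Mn is oxidized (anode), so E°cell = E°(Cu⁺/Cu) − E°(Mn²⁺/Mn).
E°(Mn²⁺/Mn) = E°(cathode) − E°cell = +0.51 − (+1.69) = −1.18 V.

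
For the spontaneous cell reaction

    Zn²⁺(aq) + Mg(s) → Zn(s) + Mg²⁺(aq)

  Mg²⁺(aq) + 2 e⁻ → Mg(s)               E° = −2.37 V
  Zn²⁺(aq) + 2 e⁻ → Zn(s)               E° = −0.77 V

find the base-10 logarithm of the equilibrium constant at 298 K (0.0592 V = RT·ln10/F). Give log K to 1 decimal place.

The Zn²⁺/Zn couple is reduced (cathode); E°cell = −0.77 − (−2.37) = +1.60 V with n = 2.
At equilibrium E = 0, so log K = nE°cell / 0.0592 = (2)(+1.60) / 0.0592 = 54.1.

log K = 54.1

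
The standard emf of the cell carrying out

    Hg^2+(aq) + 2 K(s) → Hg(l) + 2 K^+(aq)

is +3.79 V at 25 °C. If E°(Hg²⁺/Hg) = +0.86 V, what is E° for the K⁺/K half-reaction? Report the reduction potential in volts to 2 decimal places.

In the reaction as written the Hg²⁺/Hg couple is reduced (cathode) and K⁺/K is oxidized (anode), so E°cell = E°(Hg²⁺/Hg) − E°(K⁺/K).
E°(K⁺/K) = E°(cathode) − E°cell = +0.86 − (+3.79) = −2.93 V.

−2.93 V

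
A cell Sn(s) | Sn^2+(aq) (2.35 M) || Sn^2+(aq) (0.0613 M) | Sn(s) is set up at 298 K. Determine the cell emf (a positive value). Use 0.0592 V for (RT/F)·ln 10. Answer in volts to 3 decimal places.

For a concentration cell E°cell = 0, since both electrodes use the same couple.
The compartment with the higher Sn^2+(aq) concentration (2.35 M) acts as the cathode; ions are reduced there and produced at the dilute (0.0613 M) anode.
With n = 2, Ecell = −(0.0592/2)·log([dilute]/[conc]) = −(0.0592/2)·log(0.0613/2.35) = +0.047 V.

0.047 V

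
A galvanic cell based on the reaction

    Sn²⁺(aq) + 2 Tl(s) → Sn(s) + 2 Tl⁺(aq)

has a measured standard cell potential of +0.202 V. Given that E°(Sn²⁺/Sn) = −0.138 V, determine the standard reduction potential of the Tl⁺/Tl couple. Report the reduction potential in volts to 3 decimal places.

In the reaction as written the Sn²⁺/Sn couple is reduced (cathode) and Tl⁺/Tl is oxidized (anode), so E°cell = E°(Sn²⁺/Sn) − E°(Tl⁺/Tl).
E°(Tl⁺/Tl) = E°(cathode) − E°cell = −0.138 − (+0.202) = −0.340 V.

−0.340 V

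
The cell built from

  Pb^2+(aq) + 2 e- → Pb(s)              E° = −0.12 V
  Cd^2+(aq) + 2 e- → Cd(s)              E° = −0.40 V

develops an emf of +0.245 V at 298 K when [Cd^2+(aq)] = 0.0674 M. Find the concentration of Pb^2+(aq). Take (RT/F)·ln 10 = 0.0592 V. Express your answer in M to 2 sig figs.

The Pb²⁺/Pb couple has the larger reduction potential, so it is the cathode: E°cell = −0.12 − (−0.40) = +0.28 V and n = 2.
Since E = E° − (0.0592/n)·log Q, log Q = n(E° − E)/0.0592 = 1.182.
Balancing electrons gives Pb^2+(aq) + Cd(s) → Pb(s) + Cd^2+(aq); thus Q = [Cd^2+(aq)] / [Pb^2+(aq)].
Isolating [Pb^2+(aq)] in Q = 10^{1.182} yields log [Pb^2+(aq)] = −2.353, i.e. 0.0044 M.

0.0044 M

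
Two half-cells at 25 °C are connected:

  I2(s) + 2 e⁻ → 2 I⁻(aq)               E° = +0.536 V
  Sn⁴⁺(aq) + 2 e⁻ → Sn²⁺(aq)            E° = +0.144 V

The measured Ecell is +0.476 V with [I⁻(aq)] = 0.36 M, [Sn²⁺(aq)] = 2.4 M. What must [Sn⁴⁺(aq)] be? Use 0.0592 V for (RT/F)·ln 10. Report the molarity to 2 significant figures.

0.027 M

With I₂/I⁻ at the cathode and Sn⁴⁺/Sn²⁺ at the anode, E°cell = +0.536 − (+0.144) = +0.392 V (n = 2).
From the Nernst equation, log Q = n(E° − E)/0.0592 = 2·(+0.392 − (+0.476))/0.0592 = −2.838.
Balancing electrons gives I2(s) + Sn²⁺(aq) → 2 I⁻(aq) + Sn⁴⁺(aq); thus Q = ([I⁻(aq)]^2·[Sn⁴⁺(aq)]) / [Sn²⁺(aq)].
Solving for the unknown gives log [Sn⁴⁺(aq)] = −1.570, so [Sn⁴⁺(aq)] ≈ 0.027 M.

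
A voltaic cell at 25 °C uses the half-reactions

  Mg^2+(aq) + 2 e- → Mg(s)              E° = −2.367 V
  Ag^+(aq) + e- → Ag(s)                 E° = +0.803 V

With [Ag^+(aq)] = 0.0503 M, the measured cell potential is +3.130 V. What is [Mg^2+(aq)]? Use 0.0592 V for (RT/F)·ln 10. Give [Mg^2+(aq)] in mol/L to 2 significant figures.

With Ag⁺/Ag at the cathode and Mg²⁺/Mg at the anode, E°cell = +0.803 − (−2.367) = +3.170 V (n = 2).
From the Nernst equation, log Q = n(E° − E)/0.0592 = 2·(+3.170 − (+3.130))/0.0592 = 1.351.
Balancing electrons gives 2 Ag^+(aq) + Mg(s) → 2 Ag(s) + Mg^2+(aq); thus Q = [Mg^2+(aq)] / [Ag^+(aq)]^2.
Isolating [Mg^2+(aq)] in Q = 10^{1.351} yields log [Mg^2+(aq)] = −1.246, i.e. 0.057 M.

0.057 M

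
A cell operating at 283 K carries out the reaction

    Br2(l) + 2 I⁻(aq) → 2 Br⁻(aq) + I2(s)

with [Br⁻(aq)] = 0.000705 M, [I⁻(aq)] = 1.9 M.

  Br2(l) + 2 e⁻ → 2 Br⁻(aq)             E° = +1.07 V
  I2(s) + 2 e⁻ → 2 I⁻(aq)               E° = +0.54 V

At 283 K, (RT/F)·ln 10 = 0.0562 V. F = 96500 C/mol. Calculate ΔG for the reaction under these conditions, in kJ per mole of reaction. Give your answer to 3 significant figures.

With Br₂/Br⁻ reduced at the cathode, E°cell = +1.07 − (+0.54) = +0.53 V and n = 2.
The reaction quotient is [Br⁻(aq)]^2 / [I⁻(aq)]^2 = 1.38×10^−7; by Nernst, E = +0.53 − (0.0562/2)(−6.861) = +0.7228 V.
Finally ΔG = −nFE = −(2)(96500 C/mol)(+0.7228 V) = −140 kJ/mol.

−140 kJ/mol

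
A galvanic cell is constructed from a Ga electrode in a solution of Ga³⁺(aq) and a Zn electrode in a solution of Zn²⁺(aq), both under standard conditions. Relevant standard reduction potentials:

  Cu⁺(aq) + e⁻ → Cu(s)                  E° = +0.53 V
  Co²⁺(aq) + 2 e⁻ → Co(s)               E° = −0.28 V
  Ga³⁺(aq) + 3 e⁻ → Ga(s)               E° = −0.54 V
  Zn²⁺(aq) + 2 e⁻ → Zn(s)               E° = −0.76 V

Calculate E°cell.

+0.22 V

The Ga³⁺/Ga couple has the higher E°, so Ga ion is reduced (cathode) and Zn is oxidized (anode).
E°cell = E°(cathode) − E°(anode) = −0.54 − (−0.76) = +0.22 V.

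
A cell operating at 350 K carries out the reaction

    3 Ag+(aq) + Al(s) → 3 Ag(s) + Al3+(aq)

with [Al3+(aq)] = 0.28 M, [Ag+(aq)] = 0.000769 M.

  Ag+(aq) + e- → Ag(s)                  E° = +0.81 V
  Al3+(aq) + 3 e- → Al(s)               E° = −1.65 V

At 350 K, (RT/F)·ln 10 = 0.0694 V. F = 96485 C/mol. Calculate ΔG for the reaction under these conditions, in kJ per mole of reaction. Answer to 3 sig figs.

With Ag⁺/Ag reduced at the cathode, E°cell = +0.81 − (−1.65) = +2.46 V and n = 3.
The reaction quotient is [Al3+(aq)] / [Ag+(aq)]^3 = 6.16×10^8; by Nernst, E = +2.46 − (0.0694/3)(8.789) = +2.2567 V.
Then ΔG = −nFE = −3 × 96485 × +2.2567 J/mol = −653 kJ/mol.

−653 kJ/mol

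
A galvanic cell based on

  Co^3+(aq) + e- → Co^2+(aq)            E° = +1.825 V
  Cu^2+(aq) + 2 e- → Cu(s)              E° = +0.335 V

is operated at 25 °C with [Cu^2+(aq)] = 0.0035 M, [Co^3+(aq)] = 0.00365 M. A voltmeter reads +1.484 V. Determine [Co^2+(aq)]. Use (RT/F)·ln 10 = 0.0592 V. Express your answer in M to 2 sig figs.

0.078 M

With Co³⁺/Co²⁺ at the cathode and Cu²⁺/Cu at the anode, E°cell = +1.825 − (+0.335) = +1.490 V (n = 2).
Rearranging E = E° − (0.0592/n)·log Q gives log Q = 2(+1.490 − (+1.484))/0.0592 = 0.203.
Balancing electrons gives 2 Co^3+(aq) + Cu(s) → 2 Co^2+(aq) + Cu^2+(aq); thus Q = ([Co^2+(aq)]^2·[Cu^2+(aq)]) / [Co^3+(aq)]^2.
Isolating [Co^2+(aq)] in Q = 10^{0.203} yields log [Co^2+(aq)] = −1.108, i.e. 0.078 M.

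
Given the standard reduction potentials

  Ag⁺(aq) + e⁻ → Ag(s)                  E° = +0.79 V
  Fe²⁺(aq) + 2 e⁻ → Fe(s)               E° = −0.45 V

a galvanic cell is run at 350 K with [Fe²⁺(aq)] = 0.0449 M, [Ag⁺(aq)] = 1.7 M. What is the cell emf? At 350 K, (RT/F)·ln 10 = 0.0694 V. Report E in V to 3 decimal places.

+1.303 V

Since E°(Ag⁺/Ag) > E°(Fe²⁺/Fe), Ag⁺/Ag serves as the cathode.
E°cell = +0.79 − (−0.45) = +1.24 V, with n = 2 electrons transferred.
Balancing gives 2 Ag⁺(aq) + Fe(s) → 2 Ag(s) + Fe²⁺(aq); hence Q = [Fe²⁺(aq)] / [Ag⁺(aq)]^2 = 0.0155 (log Q = −1.809).
E = E° − (0.0694/n)·log Q = +1.24 − (0.0694/2)(−1.809) = +1.303 V.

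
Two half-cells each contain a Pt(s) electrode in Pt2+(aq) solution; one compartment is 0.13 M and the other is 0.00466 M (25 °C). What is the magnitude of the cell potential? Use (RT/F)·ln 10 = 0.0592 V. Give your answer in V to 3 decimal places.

0.043 V

For a concentration cell E°cell = 0, since both electrodes use the same couple.
The compartment with the higher Pt2+(aq) concentration (0.13 M) acts as the cathode; ions are reduced there and produced at the dilute (0.00466 M) anode.
With n = 2, Ecell = −(0.0592/2)·log([dilute]/[conc]) = −(0.0592/2)·log(0.00466/0.13) = +0.043 V.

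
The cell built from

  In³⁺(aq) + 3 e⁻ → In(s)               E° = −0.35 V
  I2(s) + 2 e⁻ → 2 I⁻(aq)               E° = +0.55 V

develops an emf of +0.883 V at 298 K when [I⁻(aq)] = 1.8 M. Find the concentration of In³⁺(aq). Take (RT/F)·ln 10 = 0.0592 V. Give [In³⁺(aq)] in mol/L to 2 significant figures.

1.2 M

The I₂/I⁻ couple has the larger reduction potential, so it is the cathode: E°cell = +0.55 − (−0.35) = +0.90 V and n = 6.
From the Nernst equation, log Q = n(E° − E)/0.0592 = 6·(+0.90 − (+0.883))/0.0592 = 1.723.
The balanced reaction is 3 I2(s) + 2 In(s) → 6 I⁻(aq) + 2 In³⁺(aq), so Q = [I⁻(aq)]^6·[In³⁺(aq)]^2.
Substituting the known concentrations and solving, log [In³⁺(aq)] = 0.096 and [In³⁺(aq)] = 1.2 M.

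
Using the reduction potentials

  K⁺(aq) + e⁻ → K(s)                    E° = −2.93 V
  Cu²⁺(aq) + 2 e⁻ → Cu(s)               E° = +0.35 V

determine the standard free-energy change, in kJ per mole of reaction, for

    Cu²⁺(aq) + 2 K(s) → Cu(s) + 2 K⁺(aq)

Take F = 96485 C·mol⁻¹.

−633 kJ/mol

In the reaction as written Cu²⁺(aq) is reduced, so the Cu²⁺/Cu couple is the cathode and K⁺/K is the anode.
E°cell = +0.35 − (−2.93) = +3.28 V; balancing electrons gives n = 2.
ΔG° = −nFE°cell = −(2)(96485)(+3.28) J/mol = −633 kJ/mol.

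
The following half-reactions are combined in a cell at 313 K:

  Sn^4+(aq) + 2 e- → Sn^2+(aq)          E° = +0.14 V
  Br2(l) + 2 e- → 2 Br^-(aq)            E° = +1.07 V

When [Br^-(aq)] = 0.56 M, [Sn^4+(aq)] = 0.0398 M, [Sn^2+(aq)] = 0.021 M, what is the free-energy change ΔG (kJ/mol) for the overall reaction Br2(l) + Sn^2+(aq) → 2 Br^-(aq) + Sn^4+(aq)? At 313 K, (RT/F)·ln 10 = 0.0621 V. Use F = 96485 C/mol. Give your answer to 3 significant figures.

−181 kJ/mol

The standard cell potential is +1.07 − (+0.14) = +0.93 V, with n = 2 electrons in the balanced equation.
Here Q = ([Br^-(aq)]^2·[Sn^4+(aq)]) / [Sn^2+(aq)] = 0.594 (log Q = −0.226), giving E = +0.93 − (0.0621/2)·(−0.226) = +0.9370 V.
Finally ΔG = −nFE = −(2)(96485 C/mol)(+0.9370 V) = −181 kJ/mol.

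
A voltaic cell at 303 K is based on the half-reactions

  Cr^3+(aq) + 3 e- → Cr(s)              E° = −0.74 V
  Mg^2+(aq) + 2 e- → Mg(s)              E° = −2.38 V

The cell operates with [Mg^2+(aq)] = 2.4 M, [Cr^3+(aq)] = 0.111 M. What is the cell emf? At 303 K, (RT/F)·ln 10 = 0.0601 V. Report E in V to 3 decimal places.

The Cr³⁺/Cr couple has the more positive E°, so it is the cathode; Mg²⁺/Mg is the anode.
E°cell = E°cat − E°an = −0.74 − (−2.38) = +1.64 V; n = 6.
The balanced reaction is 2 Cr^3+(aq) + 3 Mg(s) → 2 Cr(s) + 3 Mg^2+(aq), so Q = [Mg^2+(aq)]^3 / [Cr^3+(aq)]^2 = 1.12×10^3 and log Q = 3.050.
E = E° − (0.0601/n)·log Q = +1.64 − (0.0601/6)(3.050) = +1.609 V.

+1.609 V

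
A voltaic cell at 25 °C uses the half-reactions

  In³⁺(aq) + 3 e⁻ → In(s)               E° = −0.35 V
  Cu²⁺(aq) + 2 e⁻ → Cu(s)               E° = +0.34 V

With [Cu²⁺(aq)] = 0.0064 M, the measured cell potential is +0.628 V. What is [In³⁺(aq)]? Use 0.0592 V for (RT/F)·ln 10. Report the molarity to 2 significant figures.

0.71 M

With Cu²⁺/Cu at the cathode and In³⁺/In at the anode, E°cell = +0.34 − (−0.35) = +0.69 V (n = 6).
From the Nernst equation, log Q = n(E° − E)/0.0592 = 6·(+0.69 − (+0.628))/0.0592 = 6.284.
For 3 Cu²⁺(aq) + 2 In(s) → 3 Cu(s) + 2 In³⁺(aq), the reaction quotient is Q = [In³⁺(aq)]^2 / [Cu²⁺(aq)]^3.
Substituting the known concentrations and solving, log [In³⁺(aq)] = −0.149 and [In³⁺(aq)] = 0.71 M.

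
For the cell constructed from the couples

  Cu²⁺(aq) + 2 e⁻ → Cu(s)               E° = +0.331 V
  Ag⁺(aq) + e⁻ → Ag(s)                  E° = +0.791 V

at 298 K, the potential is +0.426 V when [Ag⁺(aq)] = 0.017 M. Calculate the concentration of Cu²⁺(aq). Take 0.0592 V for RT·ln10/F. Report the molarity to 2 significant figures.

With Ag⁺/Ag at the cathode and Cu²⁺/Cu at the anode, E°cell = +0.791 − (+0.331) = +0.460 V (n = 2).
Rearranging E = E° − (0.0592/n)·log Q gives log Q = 2(+0.460 − (+0.426))/0.0592 = 1.149.
For 2 Ag⁺(aq) + Cu(s) → 2 Ag(s) + Cu²⁺(aq), the reaction quotient is Q = [Cu²⁺(aq)] / [Ag⁺(aq)]^2.
Solving for the unknown gives log [Cu²⁺(aq)] = −2.390, so [Cu²⁺(aq)] ≈ 0.0041 M.

0.0041 M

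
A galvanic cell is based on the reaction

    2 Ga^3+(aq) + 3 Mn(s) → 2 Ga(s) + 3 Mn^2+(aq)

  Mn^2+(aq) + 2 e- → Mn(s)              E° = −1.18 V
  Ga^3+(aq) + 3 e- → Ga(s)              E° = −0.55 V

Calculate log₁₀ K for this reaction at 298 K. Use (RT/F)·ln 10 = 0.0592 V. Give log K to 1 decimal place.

The Ga³⁺/Ga couple is reduced (cathode); E°cell = −0.55 − (−1.18) = +0.63 V with n = 6.
At equilibrium E = 0, so log K = nE°cell / 0.0592 = (6)(+0.63) / 0.0592 = 63.9.

log K = 63.9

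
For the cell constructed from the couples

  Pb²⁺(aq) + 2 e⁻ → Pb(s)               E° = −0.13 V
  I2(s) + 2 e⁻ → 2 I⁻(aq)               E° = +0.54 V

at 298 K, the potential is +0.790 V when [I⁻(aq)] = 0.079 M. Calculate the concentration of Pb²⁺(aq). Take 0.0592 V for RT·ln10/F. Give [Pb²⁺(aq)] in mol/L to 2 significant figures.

0.014 M

I₂/I⁻ is the cathode (higher E°); E°cell = +0.54 − (−0.13) = +0.67 V with n = 2.
Since E = E° − (0.0592/n)·log Q, log Q = n(E° − E)/0.0592 = −4.054.
The balanced reaction is I2(s) + Pb(s) → 2 I⁻(aq) + Pb²⁺(aq), so Q = [I⁻(aq)]^2·[Pb²⁺(aq)].
Solving for the unknown gives log [Pb²⁺(aq)] = −1.849, so [Pb²⁺(aq)] ≈ 0.014 M.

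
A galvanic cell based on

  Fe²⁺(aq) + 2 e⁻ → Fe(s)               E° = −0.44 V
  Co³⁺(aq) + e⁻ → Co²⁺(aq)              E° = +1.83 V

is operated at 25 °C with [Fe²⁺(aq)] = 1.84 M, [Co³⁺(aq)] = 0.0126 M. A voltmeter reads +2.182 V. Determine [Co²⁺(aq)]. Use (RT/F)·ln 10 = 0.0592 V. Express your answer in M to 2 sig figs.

0.28 M

Co³⁺/Co²⁺ is the cathode (higher E°); E°cell = +1.83 − (−0.44) = +2.27 V with n = 2.
Since E = E° − (0.0592/n)·log Q, log Q = n(E° − E)/0.0592 = 2.973.
Balancing electrons gives 2 Co³⁺(aq) + Fe(s) → 2 Co²⁺(aq) + Fe²⁺(aq); thus Q = ([Co²⁺(aq)]^2·[Fe²⁺(aq)]) / [Co³⁺(aq)]^2.
Isolating [Co²⁺(aq)] in Q = 10^{2.973} yields log [Co²⁺(aq)] = −0.546, i.e. 0.28 M.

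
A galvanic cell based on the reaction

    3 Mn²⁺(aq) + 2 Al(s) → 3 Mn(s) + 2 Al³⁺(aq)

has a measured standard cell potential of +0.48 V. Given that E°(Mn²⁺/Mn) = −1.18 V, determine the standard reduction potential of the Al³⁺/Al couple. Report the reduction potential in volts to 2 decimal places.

−1.66 V

In the reaction as written the Mn²⁺/Mn couple is reduced (cathode) and Al³⁺/Al is oxidized (anode), so E°cell = E°(Mn²⁺/Mn) − E°(Al³⁺/Al).
E°(Al³⁺/Al) = E°(cathode) − E°cell = −1.18 − (+0.48) = −1.66 V.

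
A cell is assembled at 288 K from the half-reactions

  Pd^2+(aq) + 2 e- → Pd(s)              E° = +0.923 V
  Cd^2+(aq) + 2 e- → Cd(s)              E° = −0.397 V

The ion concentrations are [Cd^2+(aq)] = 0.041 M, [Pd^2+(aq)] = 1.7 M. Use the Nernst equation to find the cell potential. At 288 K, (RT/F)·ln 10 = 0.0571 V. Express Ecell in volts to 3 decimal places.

+1.366 V

Since E°(Pd²⁺/Pd) > E°(Cd²⁺/Cd), Pd²⁺/Pd serves as the cathode.
E°cell = +0.923 − (−0.397) = +1.320 V, with n = 2 electrons transferred.
The balanced reaction is Pd^2+(aq) + Cd(s) → Pd(s) + Cd^2+(aq), so Q = [Cd^2+(aq)] / [Pd^2+(aq)] = 0.0241 and log Q = −1.618.
E = E° − (0.0571/n)·log Q = +1.320 − (0.0571/2)(−1.618) = +1.366 V.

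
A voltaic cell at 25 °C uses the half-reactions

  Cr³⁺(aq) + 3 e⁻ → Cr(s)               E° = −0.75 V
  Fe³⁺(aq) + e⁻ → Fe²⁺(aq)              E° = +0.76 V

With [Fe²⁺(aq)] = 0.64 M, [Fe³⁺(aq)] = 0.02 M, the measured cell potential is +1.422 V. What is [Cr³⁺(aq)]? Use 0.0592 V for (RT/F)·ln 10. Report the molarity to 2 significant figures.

The Fe³⁺/Fe²⁺ couple has the larger reduction potential, so it is the cathode: E°cell = +0.76 − (−0.75) = +1.51 V and n = 3.
Since E = E° − (0.0592/n)·log Q, log Q = n(E° − E)/0.0592 = 4.459.
Balancing electrons gives 3 Fe³⁺(aq) + Cr(s) → 3 Fe²⁺(aq) + Cr³⁺(aq); thus Q = ([Fe²⁺(aq)]^3·[Cr³⁺(aq)]) / [Fe³⁺(aq)]^3.
Isolating [Cr³⁺(aq)] in Q = 10^{4.459} yields log [Cr³⁺(aq)] = −0.056, i.e. 0.88 M.

0.88 M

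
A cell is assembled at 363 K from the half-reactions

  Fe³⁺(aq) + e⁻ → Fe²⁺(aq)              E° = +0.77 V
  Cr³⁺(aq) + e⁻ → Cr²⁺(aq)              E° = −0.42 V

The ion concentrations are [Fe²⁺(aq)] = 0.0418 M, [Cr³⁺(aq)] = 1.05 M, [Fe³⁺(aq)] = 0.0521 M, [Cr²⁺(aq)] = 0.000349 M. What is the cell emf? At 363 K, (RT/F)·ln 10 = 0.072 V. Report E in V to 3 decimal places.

The Fe³⁺/Fe²⁺ couple has the more positive E°, so it is the cathode; Cr³⁺/Cr²⁺ is the anode.
E°cell = E°cat − E°an = +0.77 − (−0.42) = +1.19 V; n = 1.
The balanced reaction is Fe³⁺(aq) + Cr²⁺(aq) → Fe²⁺(aq) + Cr³⁺(aq), so Q = ([Fe²⁺(aq)]·[Cr³⁺(aq)]) / ([Fe³⁺(aq)]·[Cr²⁺(aq)]) = 2.41×10^3 and log Q = 3.383.
By the Nernst equation, E = +1.19 − (0.072/1)·(3.383) = +0.946 V.

+0.946 V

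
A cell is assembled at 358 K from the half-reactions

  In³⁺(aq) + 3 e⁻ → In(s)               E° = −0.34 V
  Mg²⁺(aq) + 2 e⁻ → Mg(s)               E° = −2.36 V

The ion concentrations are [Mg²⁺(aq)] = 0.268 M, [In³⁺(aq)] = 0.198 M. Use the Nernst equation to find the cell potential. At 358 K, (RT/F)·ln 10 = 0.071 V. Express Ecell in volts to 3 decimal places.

In³⁺/In is reduced (cathode, E° = −0.34 V) and Mg²⁺/Mg is oxidized (anode).
E°cell = −0.34 − (−2.36) = +2.02 V, with n = 6 electrons transferred.
The balanced reaction is 2 In³⁺(aq) + 3 Mg(s) → 2 In(s) + 3 Mg²⁺(aq), so Q = [Mg²⁺(aq)]^3 / [In³⁺(aq)]^2 = 0.491 and log Q = −0.309.
E = E° − (0.071/n)·log Q = +2.02 − (0.071/6)(−0.309) = +2.024 V.

+2.024 V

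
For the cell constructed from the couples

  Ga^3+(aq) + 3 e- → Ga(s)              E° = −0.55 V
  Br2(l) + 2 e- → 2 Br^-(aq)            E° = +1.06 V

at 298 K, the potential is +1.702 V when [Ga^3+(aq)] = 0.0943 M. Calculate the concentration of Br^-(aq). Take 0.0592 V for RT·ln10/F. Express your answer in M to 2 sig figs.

Br₂/Br⁻ is the cathode (higher E°); E°cell = +1.06 − (−0.55) = +1.61 V with n = 6.
Rearranging E = E° − (0.0592/n)·log Q gives log Q = 6(+1.61 − (+1.702))/0.0592 = −9.324.
For 3 Br2(l) + 2 Ga(s) → 6 Br^-(aq) + 2 Ga^3+(aq), the reaction quotient is Q = [Br^-(aq)]^6·[Ga^3+(aq)]^2.
Isolating [Br^-(aq)] in Q = 10^{−9.324} yields log [Br^-(aq)] = −1.212, i.e. 0.061 M.

0.061 M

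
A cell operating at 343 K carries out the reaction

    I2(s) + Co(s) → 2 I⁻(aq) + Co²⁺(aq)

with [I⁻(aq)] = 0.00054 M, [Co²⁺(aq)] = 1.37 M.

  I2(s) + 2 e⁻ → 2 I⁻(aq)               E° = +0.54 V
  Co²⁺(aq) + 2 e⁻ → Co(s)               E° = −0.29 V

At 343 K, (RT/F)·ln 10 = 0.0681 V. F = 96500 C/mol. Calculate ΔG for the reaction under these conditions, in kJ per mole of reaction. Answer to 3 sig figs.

With I₂/I⁻ reduced at the cathode, E°cell = +0.54 − (−0.29) = +0.83 V and n = 2.
Here Q = [I⁻(aq)]^2·[Co²⁺(aq)] = 3.99×10^−7 (log Q = −6.398), giving E = +0.83 − (0.0681/2)·(−6.398) = +1.0479 V.
Finally ΔG = −nFE = −(2)(96500 C/mol)(+1.0479 V) = −202 kJ/mol.

−202 kJ/mol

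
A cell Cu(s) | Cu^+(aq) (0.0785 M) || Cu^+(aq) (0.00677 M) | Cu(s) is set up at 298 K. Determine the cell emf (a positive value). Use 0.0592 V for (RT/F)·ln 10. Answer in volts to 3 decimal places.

For a concentration cell E°cell = 0, since both electrodes use the same couple.
The compartment with the higher Cu^+(aq) concentration (0.0785 M) acts as the cathode; ions are reduced there and produced at the dilute (0.00677 M) anode.
With n = 1, Ecell = −(0.0592/1)·log([dilute]/[conc]) = −(0.0592/1)·log(0.00677/0.0785) = +0.063 V.

0.063 V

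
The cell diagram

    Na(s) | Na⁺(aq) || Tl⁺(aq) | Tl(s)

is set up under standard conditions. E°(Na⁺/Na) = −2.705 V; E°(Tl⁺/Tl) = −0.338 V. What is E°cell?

By convention the left-hand electrode in cell notation is the anode (oxidation) and the right-hand electrode is the cathode (reduction).
E°cell = E°(right) − E°(left) = −0.338 − (−2.705) = +2.367 V.

+2.367 V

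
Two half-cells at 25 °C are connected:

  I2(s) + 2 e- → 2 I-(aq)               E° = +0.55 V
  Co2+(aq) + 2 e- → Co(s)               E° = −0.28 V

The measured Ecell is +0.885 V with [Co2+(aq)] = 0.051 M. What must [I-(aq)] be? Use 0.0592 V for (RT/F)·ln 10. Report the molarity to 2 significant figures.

The I₂/I⁻ couple has the larger reduction potential, so it is the cathode: E°cell = +0.55 − (−0.28) = +0.83 V and n = 2.
Since E = E° − (0.0592/n)·log Q, log Q = n(E° − E)/0.0592 = −1.858.
Balancing electrons gives I2(s) + Co(s) → 2 I-(aq) + Co2+(aq); thus Q = [I-(aq)]^2·[Co2+(aq)].
Isolating [I-(aq)] in Q = 10^{−1.858} yields log [I-(aq)] = −0.283, i.e. 0.52 M.

0.52 M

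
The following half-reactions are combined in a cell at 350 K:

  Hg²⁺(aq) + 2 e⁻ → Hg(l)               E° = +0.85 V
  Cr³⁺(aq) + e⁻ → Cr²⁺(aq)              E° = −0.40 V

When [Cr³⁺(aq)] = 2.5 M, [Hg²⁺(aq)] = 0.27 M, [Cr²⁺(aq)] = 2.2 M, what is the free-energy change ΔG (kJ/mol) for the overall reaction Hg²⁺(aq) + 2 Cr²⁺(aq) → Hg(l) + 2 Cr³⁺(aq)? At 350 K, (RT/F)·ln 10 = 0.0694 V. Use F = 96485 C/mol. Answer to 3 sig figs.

−237 kJ/mol

With Hg²⁺/Hg reduced at the cathode, E°cell = +0.85 − (−0.40) = +1.25 V and n = 2.
The reaction quotient is [Cr³⁺(aq)]^2 / ([Hg²⁺(aq)]·[Cr²⁺(aq)]^2) = 4.78; by Nernst, E = +1.25 − (0.0694/2)(0.680) = +1.2264 V.
Then ΔG = −nFE = −2 × 96485 × +1.2264 J/mol = −237 kJ/mol.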